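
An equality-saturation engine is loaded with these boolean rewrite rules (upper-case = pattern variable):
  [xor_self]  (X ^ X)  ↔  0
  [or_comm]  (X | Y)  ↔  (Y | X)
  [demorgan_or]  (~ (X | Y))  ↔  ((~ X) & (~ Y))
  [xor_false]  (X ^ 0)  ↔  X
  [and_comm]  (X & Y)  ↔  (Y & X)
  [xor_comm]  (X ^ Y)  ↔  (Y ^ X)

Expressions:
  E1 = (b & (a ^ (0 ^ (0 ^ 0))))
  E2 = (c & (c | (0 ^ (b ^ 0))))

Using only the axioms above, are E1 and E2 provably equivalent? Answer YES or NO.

All listed rules preserve value, hence provable equivalence implies equal values everywhere; look for a separating assignment.
a=0, b=0, c=1 gives E1 ↦ 0, E2 ↦ 1; values differ ⇒ not provably equivalent.

NO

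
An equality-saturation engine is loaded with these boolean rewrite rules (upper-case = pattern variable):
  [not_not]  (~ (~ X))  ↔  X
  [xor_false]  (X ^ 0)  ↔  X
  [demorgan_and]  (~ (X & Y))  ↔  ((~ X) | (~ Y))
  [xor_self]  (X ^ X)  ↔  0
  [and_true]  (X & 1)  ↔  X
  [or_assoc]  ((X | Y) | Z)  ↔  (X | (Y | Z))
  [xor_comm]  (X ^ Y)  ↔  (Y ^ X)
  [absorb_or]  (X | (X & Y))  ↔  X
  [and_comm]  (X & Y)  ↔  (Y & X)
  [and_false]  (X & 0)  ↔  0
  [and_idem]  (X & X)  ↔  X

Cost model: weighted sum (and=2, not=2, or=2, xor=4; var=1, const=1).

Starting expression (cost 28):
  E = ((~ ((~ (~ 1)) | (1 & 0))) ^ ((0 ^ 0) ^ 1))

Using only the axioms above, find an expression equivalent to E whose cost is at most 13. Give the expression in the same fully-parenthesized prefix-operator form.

((~ 1) ^ (0 ^ 1))   [cost 13]

step 1: not_not (→) rewrites (~ (~ 1)) into 1, now ((~ (1 | (1 & 0))) ^ ((0 ^ 0) ^ 1))
step 2: xor_false (→) rewrites (0 ^ 0) into 0, now ((~ (1 | (1 & 0))) ^ (0 ^ 1))
step 3: absorb_or (→) rewrites (1 | (1 & 0)) into 1, reaching cost 13 (bound 13)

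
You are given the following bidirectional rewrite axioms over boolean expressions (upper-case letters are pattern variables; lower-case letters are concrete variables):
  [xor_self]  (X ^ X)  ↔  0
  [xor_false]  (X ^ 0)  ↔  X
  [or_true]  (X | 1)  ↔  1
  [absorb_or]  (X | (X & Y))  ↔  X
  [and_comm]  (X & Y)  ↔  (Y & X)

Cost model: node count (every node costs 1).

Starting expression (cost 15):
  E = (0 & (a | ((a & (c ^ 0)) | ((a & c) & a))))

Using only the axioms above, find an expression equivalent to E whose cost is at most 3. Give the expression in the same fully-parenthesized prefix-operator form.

step 1: xor_false (→) rewrites (c ^ 0) into c, now (0 & (a | ((a & c) | ((a & c) & a))))
step 2: absorb_or (→) rewrites ((a & c) | ((a & c) & a)) into (a & c), now (0 & (a | (a & c)))
step 3: absorb_or (→) rewrites (a | (a & c)) into a, reaching cost 3 (bound 3)

(0 & a)   [cost 3]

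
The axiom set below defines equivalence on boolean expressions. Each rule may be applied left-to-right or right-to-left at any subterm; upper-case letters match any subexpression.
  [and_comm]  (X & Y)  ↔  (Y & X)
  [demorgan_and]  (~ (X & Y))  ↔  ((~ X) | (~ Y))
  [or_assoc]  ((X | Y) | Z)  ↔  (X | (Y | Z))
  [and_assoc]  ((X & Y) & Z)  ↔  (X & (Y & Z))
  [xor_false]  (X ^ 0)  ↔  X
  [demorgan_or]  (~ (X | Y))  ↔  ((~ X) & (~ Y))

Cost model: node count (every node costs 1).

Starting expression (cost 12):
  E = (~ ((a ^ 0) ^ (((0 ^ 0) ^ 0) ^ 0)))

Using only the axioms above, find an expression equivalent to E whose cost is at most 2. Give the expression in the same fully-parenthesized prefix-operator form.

(1) ((0 ^ 0) ^ 0)  =[xor_false →]=  (0 ^ 0)    ⊢ (~ ((a ^ 0) ^ ((0 ^ 0) ^ 0)))
(2) ((0 ^ 0) ^ 0)  =[xor_false →]=  (0 ^ 0)    ⊢ (~ ((a ^ 0) ^ (0 ^ 0)))
(3) (0 ^ 0)  =[xor_false →]=  0    ⊢ (~ ((a ^ 0) ^ 0))
(4) (a ^ 0)  =[xor_false →]=  a    ⊢ (~ (a ^ 0))
(5) (a ^ 0)  =[xor_false →]=  a    ⊢ cost 2, within 2

(~ a)   [cost 2]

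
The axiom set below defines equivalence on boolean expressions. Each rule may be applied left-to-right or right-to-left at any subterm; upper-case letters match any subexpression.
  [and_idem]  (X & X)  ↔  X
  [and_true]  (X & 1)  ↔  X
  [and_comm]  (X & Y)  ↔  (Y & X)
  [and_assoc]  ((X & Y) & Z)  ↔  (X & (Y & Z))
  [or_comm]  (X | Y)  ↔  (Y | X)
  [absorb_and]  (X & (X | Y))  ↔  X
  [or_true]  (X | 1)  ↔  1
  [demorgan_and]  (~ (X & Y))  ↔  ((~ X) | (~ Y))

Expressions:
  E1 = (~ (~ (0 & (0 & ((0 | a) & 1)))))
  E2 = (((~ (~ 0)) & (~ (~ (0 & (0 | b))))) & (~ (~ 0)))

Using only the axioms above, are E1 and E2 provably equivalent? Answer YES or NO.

YES

(1) ((0 | a) & 1)  =[and_true →]=  (0 | a)    ⊢ (~ (~ (0 & (0 & (0 | a)))))
(2) (0 & (0 | a))  =[absorb_and →]=  0    ⊢ (~ (~ (0 & 0)))
(3) (0 & 0)  =[and_idem →]=  0    ⊢ (~ (~ 0))
(4) (~ (~ 0))  =[and_idem ←]=  ((~ (~ 0)) & (~ (~ 0)))
(5) (~ (~ 0))  =[and_idem ←]=  ((~ (~ 0)) & (~ (~ 0)))    ⊢ (((~ (~ 0)) & (~ (~ 0))) & (~ (~ 0)))
(6) 0  =[absorb_and ←]=  (0 & (0 | b))    ⊢ E2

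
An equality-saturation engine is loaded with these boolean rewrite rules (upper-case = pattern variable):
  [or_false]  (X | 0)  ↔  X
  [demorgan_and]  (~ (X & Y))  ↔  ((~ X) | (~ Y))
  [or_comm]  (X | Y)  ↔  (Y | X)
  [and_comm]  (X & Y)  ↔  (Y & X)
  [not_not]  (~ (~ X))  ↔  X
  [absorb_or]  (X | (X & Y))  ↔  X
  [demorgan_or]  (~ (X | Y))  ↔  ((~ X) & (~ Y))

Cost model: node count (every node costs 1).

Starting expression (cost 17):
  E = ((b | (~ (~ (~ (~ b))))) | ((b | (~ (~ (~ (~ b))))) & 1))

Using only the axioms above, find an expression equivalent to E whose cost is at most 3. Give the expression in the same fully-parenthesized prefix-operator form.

step 1: absorb_or (→) rewrites ((b | (~ (~ (~ (~ b))))) | ((b | (~ (~ (~ (~ b))))) & 1)) into (b | (~ (~ (~ (~ b)))))
step 2: not_not (→) rewrites (~ (~ (~ (~ b)))) into (~ (~ b)), now (b | (~ (~ b)))
step 3: not_not (→) rewrites (~ (~ b)) into b, reaching cost 3 (bound 3)

(b | b)   [cost 3]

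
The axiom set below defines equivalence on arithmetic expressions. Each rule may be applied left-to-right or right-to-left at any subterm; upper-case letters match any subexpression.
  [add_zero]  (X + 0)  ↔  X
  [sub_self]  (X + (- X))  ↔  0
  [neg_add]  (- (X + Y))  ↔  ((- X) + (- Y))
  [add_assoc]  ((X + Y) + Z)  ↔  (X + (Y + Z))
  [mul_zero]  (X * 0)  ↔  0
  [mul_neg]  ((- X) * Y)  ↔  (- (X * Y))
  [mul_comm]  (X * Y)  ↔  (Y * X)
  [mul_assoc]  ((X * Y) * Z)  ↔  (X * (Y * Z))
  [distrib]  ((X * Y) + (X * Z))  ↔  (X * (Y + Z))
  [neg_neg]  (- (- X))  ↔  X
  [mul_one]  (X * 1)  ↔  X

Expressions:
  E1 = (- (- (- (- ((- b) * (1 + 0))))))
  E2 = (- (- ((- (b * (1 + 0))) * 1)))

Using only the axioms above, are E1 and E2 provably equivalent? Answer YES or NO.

(1) (- (- ((- b) * (1 + 0))))  =[neg_neg →]=  ((- b) * (1 + 0))    ⊢ (- (- ((- b) * (1 + 0))))
(2) (1 + 0)  =[add_zero →]=  1    ⊢ (- (- ((- b) * 1)))
(3) ((- b) * 1)  =[mul_one →]=  (- b)    ⊢ (- (- (- b)))
(4) b  =[mul_one ←]=  (b * 1)    ⊢ (- (- (- (b * 1))))
(5) 1  =[add_zero ←]=  (1 + 0)    ⊢ (- (- (- (b * (1 + 0)))))
(6) (- (b * (1 + 0)))  =[mul_one ←]=  ((- (b * (1 + 0))) * 1)    ⊢ E2

YES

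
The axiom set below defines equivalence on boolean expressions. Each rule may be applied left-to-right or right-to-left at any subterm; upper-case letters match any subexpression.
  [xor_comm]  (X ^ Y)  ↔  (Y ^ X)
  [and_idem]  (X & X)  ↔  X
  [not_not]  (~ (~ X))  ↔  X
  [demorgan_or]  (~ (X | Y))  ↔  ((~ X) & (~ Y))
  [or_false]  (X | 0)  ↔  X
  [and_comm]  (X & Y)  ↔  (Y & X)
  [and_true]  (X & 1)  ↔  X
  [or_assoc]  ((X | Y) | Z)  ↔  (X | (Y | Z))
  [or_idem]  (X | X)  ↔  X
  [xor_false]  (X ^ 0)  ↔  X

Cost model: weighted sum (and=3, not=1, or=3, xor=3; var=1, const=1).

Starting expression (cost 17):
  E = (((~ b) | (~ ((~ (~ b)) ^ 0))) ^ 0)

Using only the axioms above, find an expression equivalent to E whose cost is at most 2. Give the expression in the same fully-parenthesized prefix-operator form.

(~ b)   [cost 2]

step 1: not_not (→) rewrites (~ (~ b)) into b, now (((~ b) | (~ (b ^ 0))) ^ 0)
step 2: xor_false (→) rewrites (b ^ 0) into b, now (((~ b) | (~ b)) ^ 0)
step 3: or_idem (→) rewrites ((~ b) | (~ b)) into (~ b), now ((~ b) ^ 0)
step 4: xor_false (→) rewrites ((~ b) ^ 0) into (~ b), reaching cost 2 (bound 2)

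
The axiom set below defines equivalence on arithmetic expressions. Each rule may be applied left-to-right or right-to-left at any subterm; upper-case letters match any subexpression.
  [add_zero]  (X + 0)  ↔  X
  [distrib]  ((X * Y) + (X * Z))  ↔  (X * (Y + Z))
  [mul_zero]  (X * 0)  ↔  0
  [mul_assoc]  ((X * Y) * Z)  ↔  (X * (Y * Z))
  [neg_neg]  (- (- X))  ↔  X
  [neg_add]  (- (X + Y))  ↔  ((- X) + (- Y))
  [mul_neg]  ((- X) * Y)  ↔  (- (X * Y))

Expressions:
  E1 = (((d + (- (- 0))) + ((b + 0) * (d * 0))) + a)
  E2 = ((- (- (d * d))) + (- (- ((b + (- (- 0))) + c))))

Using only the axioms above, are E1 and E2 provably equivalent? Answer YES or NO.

The axioms are sound identities: if E1 ↔* E2 then E1 and E2 evaluate identically under any assignment.
Under a=0, b=0, c=1, d=0: E1 evaluates to 0, E2 to 1. Distinct ⇒ no rewrite sequence connects them.

NO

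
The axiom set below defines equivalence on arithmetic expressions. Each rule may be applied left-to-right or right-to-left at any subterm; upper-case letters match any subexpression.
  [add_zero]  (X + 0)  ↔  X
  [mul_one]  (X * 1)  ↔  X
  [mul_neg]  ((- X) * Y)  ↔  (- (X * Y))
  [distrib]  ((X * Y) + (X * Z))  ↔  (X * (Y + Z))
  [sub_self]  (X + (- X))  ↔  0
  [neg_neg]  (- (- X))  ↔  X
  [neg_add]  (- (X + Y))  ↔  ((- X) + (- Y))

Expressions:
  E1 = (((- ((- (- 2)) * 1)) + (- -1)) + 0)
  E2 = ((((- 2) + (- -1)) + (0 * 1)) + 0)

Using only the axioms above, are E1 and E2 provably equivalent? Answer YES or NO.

YES

step 1: add_zero (→) rewrites (((- ((- (- 2)) * 1)) + (- -1)) + 0) into ((- ((- (- 2)) * 1)) + (- -1))
step 2: neg_neg (→) rewrites (- (- 2)) into 2, now ((- (2 * 1)) + (- -1))
step 3: mul_one (→) rewrites (2 * 1) into 2, now ((- 2) + (- -1))
step 4: add_zero (←) rewrites ((- 2) + (- -1)) into (((- 2) + (- -1)) + 0)
step 5: add_zero (←) rewrites ((- 2) + (- -1)) into (((- 2) + (- -1)) + 0), now ((((- 2) + (- -1)) + 0) + 0)
step 6: mul_one (←) rewrites 0 into (0 * 1), which is E2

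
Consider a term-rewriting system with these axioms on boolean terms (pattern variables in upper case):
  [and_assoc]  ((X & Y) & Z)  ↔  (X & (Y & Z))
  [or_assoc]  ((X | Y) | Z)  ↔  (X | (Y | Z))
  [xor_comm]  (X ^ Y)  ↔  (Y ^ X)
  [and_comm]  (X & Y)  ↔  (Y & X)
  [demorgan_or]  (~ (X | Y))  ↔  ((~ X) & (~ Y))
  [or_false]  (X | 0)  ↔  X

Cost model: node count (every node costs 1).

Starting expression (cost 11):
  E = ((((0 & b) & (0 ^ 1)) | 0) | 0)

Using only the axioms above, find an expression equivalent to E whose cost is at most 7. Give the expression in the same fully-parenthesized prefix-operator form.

1. [xor_comm →] (0 ^ 1)  →  (1 ^ 0);  E = ((((0 & b) & (1 ^ 0)) | 0) | 0)
2. [or_false →] ((((0 & b) & (1 ^ 0)) | 0) | 0)  →  (((0 & b) & (1 ^ 0)) | 0)
3. [or_false →] (((0 & b) & (1 ^ 0)) | 0)  →  ((0 & b) & (1 ^ 0));  cost 7 ≤ 7, done

((0 & b) & (1 ^ 0))   [cost 7]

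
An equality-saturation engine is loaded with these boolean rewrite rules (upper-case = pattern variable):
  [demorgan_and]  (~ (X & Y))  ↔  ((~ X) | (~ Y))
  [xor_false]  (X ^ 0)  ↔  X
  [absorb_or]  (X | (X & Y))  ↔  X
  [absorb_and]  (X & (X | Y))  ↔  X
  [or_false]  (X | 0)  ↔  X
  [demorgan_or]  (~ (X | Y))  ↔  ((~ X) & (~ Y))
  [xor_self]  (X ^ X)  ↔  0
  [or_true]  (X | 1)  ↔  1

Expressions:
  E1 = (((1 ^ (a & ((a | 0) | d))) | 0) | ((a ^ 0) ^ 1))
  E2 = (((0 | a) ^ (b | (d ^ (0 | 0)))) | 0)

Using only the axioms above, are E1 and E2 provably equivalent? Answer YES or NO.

The axioms are sound identities: if E1 ↔* E2 then E1 and E2 evaluate identically under any assignment.
Under a=0, b=0, d=0: E1 evaluates to 1, E2 to 0. Distinct ⇒ no rewrite sequence connects them.

NO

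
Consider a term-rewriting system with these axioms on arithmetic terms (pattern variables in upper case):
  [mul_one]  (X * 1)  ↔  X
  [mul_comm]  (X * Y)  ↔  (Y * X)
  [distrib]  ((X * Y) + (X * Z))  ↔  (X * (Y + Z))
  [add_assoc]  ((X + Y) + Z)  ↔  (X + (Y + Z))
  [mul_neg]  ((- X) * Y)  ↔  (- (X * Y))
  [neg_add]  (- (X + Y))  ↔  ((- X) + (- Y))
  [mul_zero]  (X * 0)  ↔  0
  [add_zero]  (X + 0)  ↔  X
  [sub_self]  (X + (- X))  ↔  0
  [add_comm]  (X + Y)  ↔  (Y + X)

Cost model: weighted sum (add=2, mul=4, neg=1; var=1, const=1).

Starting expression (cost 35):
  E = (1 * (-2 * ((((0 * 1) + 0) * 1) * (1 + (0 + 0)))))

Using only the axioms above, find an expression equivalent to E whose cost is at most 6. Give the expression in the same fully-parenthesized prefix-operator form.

(-2 * 0)   [cost 6]

step 1: mul_one (→) rewrites (((0 * 1) + 0) * 1) into ((0 * 1) + 0), now (1 * (-2 * (((0 * 1) + 0) * (1 + (0 + 0)))))
step 2: add_zero (→) rewrites ((0 * 1) + 0) into (0 * 1), now (1 * (-2 * ((0 * 1) * (1 + (0 + 0)))))
step 3: add_zero (→) rewrites (0 + 0) into 0, now (1 * (-2 * ((0 * 1) * (1 + 0))))
step 4: add_zero (→) rewrites (1 + 0) into 1, now (1 * (-2 * ((0 * 1) * 1)))
step 5: mul_comm (→) rewrites (1 * (-2 * ((0 * 1) * 1))) into ((-2 * ((0 * 1) * 1)) * 1)
step 6: mul_one (→) rewrites ((-2 * ((0 * 1) * 1)) * 1) into (-2 * ((0 * 1) * 1))
step 7: mul_one (→) rewrites (0 * 1) into 0, now (-2 * (0 * 1))
step 8: mul_one (→) rewrites (0 * 1) into 0, reaching cost 6 (bound 6)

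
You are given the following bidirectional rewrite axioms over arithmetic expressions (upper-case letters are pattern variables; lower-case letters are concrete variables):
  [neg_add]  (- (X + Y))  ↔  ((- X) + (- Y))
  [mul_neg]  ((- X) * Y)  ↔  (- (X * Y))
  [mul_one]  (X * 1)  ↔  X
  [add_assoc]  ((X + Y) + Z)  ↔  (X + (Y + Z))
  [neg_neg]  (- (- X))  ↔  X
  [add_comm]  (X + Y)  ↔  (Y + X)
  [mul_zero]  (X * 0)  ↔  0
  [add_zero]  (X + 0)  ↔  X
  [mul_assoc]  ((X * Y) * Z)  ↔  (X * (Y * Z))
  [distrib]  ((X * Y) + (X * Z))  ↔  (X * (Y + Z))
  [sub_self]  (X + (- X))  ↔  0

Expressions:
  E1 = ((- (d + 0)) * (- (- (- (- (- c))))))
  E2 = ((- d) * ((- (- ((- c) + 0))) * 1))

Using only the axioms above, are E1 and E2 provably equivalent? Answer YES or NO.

step 1: neg_neg (→) rewrites (- (- (- (- c)))) into (- (- c)), now ((- (d + 0)) * (- (- (- c))))
step 2: neg_neg (→) rewrites (- (- (- c))) into (- c), now ((- (d + 0)) * (- c))
step 3: add_zero (→) rewrites (d + 0) into d, now ((- d) * (- c))
step 4: add_zero (←) rewrites (- c) into ((- c) + 0), now ((- d) * ((- c) + 0))
step 5: mul_one (←) rewrites ((- c) + 0) into (((- c) + 0) * 1), now ((- d) * (((- c) + 0) * 1))
step 6: neg_neg (←) rewrites ((- c) + 0) into (- (- ((- c) + 0))), which is E2

YES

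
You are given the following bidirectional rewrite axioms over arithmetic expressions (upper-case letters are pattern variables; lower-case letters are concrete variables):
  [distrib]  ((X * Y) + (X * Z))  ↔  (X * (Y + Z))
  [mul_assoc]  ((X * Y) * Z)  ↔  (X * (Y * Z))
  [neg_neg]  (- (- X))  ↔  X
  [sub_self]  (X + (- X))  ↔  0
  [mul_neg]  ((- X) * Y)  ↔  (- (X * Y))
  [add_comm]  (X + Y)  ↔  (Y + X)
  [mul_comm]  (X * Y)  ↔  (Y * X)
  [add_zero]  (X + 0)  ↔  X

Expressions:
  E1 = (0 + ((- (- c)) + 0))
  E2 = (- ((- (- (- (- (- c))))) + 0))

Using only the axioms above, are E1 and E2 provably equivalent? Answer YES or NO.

YES

(1) (0 + ((- (- c)) + 0))  =[add_comm →]=  (((- (- c)) + 0) + 0)
(2) ((- (- c)) + 0)  =[add_zero →]=  (- (- c))    ⊢ ((- (- c)) + 0)
(3) ((- (- c)) + 0)  =[add_zero →]=  (- (- c))
(4) (- c)  =[add_zero ←]=  ((- c) + 0)    ⊢ (- ((- c) + 0))
(5) c  =[neg_neg ←]=  (- (- c))    ⊢ (- ((- (- (- c))) + 0))
(6) (- c)  =[neg_neg ←]=  (- (- (- c)))    ⊢ E2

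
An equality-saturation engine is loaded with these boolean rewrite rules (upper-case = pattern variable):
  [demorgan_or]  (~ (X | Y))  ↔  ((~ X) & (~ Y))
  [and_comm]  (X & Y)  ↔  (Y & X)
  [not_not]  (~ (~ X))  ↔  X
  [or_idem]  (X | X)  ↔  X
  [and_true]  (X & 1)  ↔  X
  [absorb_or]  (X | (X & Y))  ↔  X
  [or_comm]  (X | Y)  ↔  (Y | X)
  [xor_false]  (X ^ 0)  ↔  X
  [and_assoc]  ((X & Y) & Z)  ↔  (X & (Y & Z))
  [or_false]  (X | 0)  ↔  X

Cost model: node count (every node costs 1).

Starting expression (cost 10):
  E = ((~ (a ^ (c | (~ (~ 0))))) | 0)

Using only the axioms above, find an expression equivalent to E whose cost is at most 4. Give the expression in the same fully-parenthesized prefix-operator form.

(1) (~ (~ 0))  =[not_not →]=  0    ⊢ ((~ (a ^ (c | 0))) | 0)
(2) ((~ (a ^ (c | 0))) | 0)  =[or_false →]=  (~ (a ^ (c | 0)))
(3) (c | 0)  =[or_false →]=  c    ⊢ cost 4, within 4

(~ (a ^ c))   [cost 4]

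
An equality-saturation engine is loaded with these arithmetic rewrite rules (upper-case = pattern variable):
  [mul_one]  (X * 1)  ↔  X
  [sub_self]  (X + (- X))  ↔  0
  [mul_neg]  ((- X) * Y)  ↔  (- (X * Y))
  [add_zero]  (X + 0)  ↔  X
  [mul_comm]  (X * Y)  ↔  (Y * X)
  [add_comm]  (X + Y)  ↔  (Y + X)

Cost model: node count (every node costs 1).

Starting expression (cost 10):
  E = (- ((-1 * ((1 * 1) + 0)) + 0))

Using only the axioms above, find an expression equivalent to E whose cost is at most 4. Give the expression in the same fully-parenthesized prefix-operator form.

1. [add_zero →] ((-1 * ((1 * 1) + 0)) + 0)  →  (-1 * ((1 * 1) + 0));  E = (- (-1 * ((1 * 1) + 0)))
2. [add_zero →] ((1 * 1) + 0)  →  (1 * 1);  E = (- (-1 * (1 * 1)))
3. [mul_one →] (1 * 1)  →  1;  cost 4 ≤ 4, done

(- (-1 * 1))   [cost 4]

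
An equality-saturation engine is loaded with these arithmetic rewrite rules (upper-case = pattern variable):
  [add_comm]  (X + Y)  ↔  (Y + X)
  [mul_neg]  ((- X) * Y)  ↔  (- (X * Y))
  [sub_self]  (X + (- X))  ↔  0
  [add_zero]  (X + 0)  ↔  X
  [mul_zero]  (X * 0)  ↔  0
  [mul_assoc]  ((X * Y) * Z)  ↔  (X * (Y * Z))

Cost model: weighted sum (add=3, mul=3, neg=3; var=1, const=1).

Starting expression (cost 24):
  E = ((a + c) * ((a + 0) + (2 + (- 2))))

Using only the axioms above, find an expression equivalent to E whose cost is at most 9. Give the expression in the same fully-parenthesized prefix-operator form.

((a + c) * a)   [cost 9]

(1) (a + 0)  =[add_zero →]=  a    ⊢ ((a + c) * (a + (2 + (- 2))))
(2) (2 + (- 2))  =[sub_self →]=  0    ⊢ ((a + c) * (a + 0))
(3) (a + 0)  =[add_zero →]=  a    ⊢ cost 9, within 9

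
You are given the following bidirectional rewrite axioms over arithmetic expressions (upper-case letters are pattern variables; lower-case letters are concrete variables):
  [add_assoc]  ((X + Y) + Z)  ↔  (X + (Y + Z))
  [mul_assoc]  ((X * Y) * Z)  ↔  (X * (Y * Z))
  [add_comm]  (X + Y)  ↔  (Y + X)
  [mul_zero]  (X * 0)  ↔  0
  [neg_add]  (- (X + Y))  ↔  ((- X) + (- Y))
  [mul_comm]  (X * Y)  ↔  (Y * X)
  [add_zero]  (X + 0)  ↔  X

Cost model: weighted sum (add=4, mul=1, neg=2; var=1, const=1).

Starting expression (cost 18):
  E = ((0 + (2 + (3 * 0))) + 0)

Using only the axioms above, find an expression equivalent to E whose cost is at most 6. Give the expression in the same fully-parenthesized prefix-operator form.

(1) (3 * 0)  =[mul_zero →]=  0    ⊢ ((0 + (2 + 0)) + 0)
(2) ((0 + (2 + 0)) + 0)  =[add_zero →]=  (0 + (2 + 0))
(3) (2 + 0)  =[add_zero →]=  2    ⊢ cost 6, within 6

(0 + 2)   [cost 6]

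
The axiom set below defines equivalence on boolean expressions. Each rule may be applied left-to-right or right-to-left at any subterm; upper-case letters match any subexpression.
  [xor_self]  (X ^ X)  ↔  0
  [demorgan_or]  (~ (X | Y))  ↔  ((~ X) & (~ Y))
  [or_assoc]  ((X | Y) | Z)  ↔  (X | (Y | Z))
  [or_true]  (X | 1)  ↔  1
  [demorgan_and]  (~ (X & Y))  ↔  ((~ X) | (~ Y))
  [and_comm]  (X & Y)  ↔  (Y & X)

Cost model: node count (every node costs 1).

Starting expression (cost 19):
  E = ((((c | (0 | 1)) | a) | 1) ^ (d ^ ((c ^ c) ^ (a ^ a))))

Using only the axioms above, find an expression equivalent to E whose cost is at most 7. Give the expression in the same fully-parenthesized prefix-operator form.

((1 | 1) ^ (d ^ 0))   [cost 7]

step 1: or_assoc (→) rewrites (((c | (0 | 1)) | a) | 1) into ((c | (0 | 1)) | (a | 1)), now (((c | (0 | 1)) | (a | 1)) ^ (d ^ ((c ^ c) ^ (a ^ a))))
step 2: xor_self (→) rewrites (a ^ a) into 0, now (((c | (0 | 1)) | (a | 1)) ^ (d ^ ((c ^ c) ^ 0)))
step 3: or_true (→) rewrites (0 | 1) into 1, now (((c | 1) | (a | 1)) ^ (d ^ ((c ^ c) ^ 0)))
step 4: or_true (→) rewrites (a | 1) into 1, now (((c | 1) | 1) ^ (d ^ ((c ^ c) ^ 0)))
step 5: xor_self (→) rewrites (c ^ c) into 0, now (((c | 1) | 1) ^ (d ^ (0 ^ 0)))
step 6: or_true (→) rewrites (c | 1) into 1, now ((1 | 1) ^ (d ^ (0 ^ 0)))
step 7: xor_self (→) rewrites (0 ^ 0) into 0, reaching cost 7 (bound 7)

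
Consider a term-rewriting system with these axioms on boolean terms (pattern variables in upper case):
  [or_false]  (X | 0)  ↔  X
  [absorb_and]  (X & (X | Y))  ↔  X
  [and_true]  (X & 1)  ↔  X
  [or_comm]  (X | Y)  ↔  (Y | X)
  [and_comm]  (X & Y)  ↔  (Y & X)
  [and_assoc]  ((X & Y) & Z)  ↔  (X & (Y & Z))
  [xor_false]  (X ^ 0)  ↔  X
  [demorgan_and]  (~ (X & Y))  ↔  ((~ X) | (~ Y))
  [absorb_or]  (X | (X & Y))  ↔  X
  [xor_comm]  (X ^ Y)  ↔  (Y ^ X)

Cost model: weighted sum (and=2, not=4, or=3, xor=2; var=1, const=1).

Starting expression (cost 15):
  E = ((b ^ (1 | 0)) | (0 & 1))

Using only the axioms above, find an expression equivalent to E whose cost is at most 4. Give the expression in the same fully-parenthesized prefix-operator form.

(b ^ 1)   [cost 4]

step 1: and_true (→) rewrites (0 & 1) into 0, now ((b ^ (1 | 0)) | 0)
step 2: or_false (→) rewrites ((b ^ (1 | 0)) | 0) into (b ^ (1 | 0))
step 3: or_false (→) rewrites (1 | 0) into 1, reaching cost 4 (bound 4)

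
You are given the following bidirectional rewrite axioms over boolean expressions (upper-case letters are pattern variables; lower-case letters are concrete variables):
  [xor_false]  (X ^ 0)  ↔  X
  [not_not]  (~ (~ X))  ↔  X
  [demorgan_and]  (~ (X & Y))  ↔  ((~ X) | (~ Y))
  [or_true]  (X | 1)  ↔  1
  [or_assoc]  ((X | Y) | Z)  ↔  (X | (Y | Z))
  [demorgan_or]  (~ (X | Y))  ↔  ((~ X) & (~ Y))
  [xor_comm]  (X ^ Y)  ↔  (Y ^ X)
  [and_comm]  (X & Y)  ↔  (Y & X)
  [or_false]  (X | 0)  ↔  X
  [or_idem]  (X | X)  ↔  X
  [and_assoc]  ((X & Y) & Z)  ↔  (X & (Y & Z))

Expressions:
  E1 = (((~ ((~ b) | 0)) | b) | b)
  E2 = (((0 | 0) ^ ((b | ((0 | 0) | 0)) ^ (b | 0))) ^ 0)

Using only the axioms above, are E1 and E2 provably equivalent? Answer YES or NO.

All listed rules preserve value, hence provable equivalence implies equal values everywhere; look for a separating assignment.
b=1 gives E1 ↦ 1, E2 ↦ 0; values differ ⇒ not provably equivalent.

NO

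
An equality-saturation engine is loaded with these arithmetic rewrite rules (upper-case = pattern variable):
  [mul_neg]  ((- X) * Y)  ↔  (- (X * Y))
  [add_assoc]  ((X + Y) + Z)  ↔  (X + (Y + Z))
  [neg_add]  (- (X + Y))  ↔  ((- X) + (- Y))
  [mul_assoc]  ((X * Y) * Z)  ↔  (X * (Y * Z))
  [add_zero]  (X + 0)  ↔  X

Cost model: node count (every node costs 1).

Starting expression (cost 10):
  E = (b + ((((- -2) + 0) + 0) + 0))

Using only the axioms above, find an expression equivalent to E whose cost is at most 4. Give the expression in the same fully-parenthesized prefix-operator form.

step 1: add_zero (→) rewrites ((((- -2) + 0) + 0) + 0) into (((- -2) + 0) + 0), now (b + (((- -2) + 0) + 0))
step 2: add_zero (→) rewrites (((- -2) + 0) + 0) into ((- -2) + 0), now (b + ((- -2) + 0))
step 3: add_zero (→) rewrites ((- -2) + 0) into (- -2), reaching cost 4 (bound 4)

(b + (- -2))   [cost 4]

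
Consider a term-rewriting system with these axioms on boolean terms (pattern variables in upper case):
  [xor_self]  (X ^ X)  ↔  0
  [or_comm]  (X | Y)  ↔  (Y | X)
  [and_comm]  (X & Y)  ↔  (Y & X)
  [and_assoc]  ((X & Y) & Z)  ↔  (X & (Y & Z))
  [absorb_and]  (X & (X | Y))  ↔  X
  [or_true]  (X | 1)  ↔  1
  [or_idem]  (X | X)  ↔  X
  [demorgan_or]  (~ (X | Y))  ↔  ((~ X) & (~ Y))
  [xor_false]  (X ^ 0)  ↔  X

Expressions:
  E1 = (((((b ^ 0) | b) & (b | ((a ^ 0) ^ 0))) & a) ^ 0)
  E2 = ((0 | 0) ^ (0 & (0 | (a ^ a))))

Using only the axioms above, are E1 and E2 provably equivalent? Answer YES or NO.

The axioms are sound identities: if E1 ↔* E2 then E1 and E2 evaluate identically under any assignment.
Under a=1, b=1: E1 evaluates to 1, E2 to 0. Distinct ⇒ no rewrite sequence connects them.

NO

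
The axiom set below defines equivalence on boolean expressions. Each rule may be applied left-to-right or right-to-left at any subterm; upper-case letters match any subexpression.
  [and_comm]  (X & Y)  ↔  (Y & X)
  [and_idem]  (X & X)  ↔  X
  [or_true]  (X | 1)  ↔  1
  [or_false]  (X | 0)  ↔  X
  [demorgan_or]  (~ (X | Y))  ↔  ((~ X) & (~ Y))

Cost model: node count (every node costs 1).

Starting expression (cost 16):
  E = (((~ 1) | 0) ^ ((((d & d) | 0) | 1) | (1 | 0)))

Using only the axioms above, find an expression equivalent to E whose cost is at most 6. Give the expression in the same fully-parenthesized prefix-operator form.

(1) ((d & d) | 0)  =[or_false →]=  (d & d)    ⊢ (((~ 1) | 0) ^ (((d & d) | 1) | (1 | 0)))
(2) (d & d)  =[and_idem →]=  d    ⊢ (((~ 1) | 0) ^ ((d | 1) | (1 | 0)))
(3) (1 | 0)  =[or_false →]=  1    ⊢ (((~ 1) | 0) ^ ((d | 1) | 1))
(4) (d | 1)  =[or_true →]=  1    ⊢ (((~ 1) | 0) ^ (1 | 1))
(5) ((~ 1) | 0)  =[or_false →]=  (~ 1)    ⊢ cost 6, within 6

((~ 1) ^ (1 | 1))   [cost 6]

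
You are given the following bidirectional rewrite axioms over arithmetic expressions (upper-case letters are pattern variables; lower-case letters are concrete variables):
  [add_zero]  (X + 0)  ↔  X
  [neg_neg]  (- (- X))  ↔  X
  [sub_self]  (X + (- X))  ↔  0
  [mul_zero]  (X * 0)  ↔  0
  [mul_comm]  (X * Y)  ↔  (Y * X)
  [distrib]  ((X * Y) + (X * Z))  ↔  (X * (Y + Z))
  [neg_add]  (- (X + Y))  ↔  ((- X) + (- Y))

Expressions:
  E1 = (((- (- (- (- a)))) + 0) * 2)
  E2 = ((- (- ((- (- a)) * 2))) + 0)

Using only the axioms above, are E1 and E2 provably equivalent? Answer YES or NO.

YES

(1) (- (- a))  =[neg_neg →]=  a    ⊢ (((- (- a)) + 0) * 2)
(2) ((- (- a)) + 0)  =[add_zero →]=  (- (- a))    ⊢ ((- (- a)) * 2)
(3) ((- (- a)) * 2)  =[neg_neg ←]=  (- (- ((- (- a)) * 2)))
(4) (- (- ((- (- a)) * 2)))  =[add_zero ←]=  ((- (- ((- (- a)) * 2))) + 0)    ⊢ E2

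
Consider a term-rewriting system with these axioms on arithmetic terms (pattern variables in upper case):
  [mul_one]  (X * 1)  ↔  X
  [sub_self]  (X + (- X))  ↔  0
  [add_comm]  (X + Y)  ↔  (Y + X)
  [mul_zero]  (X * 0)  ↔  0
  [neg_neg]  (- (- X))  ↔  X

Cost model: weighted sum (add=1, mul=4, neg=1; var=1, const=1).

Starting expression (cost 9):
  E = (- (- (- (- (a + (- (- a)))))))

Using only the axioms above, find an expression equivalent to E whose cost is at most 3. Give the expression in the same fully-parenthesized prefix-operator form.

1. [neg_neg →] (- (- a))  →  a;  E = (- (- (- (- (a + a)))))
2. [neg_neg →] (- (- (- (a + a))))  →  (- (a + a));  E = (- (- (a + a)))
3. [neg_neg →] (- (- (a + a)))  →  (a + a);  cost 3 ≤ 3, done

(a + a)   [cost 3]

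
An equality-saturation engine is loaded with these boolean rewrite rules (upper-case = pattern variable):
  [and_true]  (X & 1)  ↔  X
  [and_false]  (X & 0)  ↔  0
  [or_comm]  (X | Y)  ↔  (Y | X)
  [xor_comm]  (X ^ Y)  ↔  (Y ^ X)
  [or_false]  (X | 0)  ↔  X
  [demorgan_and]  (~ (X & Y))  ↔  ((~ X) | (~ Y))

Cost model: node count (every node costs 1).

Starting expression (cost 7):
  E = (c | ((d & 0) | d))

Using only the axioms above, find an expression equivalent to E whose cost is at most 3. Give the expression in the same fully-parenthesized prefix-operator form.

(c | d)   [cost 3]

step 1: or_comm (→) rewrites ((d & 0) | d) into (d | (d & 0)), now (c | (d | (d & 0)))
step 2: and_false (→) rewrites (d & 0) into 0, now (c | (d | 0))
step 3: or_false (→) rewrites (d | 0) into d, reaching cost 3 (bound 3)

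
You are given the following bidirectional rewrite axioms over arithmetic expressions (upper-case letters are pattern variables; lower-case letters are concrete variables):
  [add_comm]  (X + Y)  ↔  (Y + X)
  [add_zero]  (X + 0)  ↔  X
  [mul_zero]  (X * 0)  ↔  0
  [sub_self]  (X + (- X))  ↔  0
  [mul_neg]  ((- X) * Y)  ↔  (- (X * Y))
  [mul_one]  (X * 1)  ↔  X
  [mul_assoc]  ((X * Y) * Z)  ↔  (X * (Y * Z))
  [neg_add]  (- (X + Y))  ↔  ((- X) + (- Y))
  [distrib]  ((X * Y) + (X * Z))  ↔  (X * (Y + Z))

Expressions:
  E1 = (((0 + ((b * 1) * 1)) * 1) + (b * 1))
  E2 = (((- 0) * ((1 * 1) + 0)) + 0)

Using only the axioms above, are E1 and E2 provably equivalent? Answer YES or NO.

NO

All listed rules preserve value, hence provable equivalence implies equal values everywhere; look for a separating assignment.
b=1 gives E1 ↦ 2, E2 ↦ 0; values differ ⇒ not provably equivalent.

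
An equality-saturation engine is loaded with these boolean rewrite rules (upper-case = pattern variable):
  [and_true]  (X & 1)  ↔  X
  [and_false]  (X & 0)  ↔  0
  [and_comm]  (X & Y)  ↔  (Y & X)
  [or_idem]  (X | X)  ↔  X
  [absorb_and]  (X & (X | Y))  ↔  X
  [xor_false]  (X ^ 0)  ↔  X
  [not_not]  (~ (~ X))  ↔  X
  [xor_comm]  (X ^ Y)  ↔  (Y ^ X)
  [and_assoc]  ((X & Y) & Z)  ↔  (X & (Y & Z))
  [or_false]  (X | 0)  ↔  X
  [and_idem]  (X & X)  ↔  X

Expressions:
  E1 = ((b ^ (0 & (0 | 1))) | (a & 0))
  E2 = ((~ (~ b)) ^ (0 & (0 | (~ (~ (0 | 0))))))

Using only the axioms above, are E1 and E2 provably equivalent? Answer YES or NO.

YES

1. [and_false →] (a & 0)  →  0;  E1 = ((b ^ (0 & (0 | 1))) | 0)
2. [absorb_and →] (0 & (0 | 1))  →  0;  E1 = ((b ^ 0) | 0)
3. [or_false →] ((b ^ 0) | 0)  →  (b ^ 0)
4. [not_not ←] b  →  (~ (~ b));  E1 = ((~ (~ b)) ^ 0)
5. [absorb_and ←] 0  →  (0 & (0 | 0));  E1 = ((~ (~ b)) ^ (0 & (0 | 0)))
6. [or_false ←] 0  →  (0 | 0);  E1 = ((~ (~ b)) ^ (0 & (0 | (0 | 0))))
7. [not_not ←] (0 | 0)  →  (~ (~ (0 | 0)));  this is E2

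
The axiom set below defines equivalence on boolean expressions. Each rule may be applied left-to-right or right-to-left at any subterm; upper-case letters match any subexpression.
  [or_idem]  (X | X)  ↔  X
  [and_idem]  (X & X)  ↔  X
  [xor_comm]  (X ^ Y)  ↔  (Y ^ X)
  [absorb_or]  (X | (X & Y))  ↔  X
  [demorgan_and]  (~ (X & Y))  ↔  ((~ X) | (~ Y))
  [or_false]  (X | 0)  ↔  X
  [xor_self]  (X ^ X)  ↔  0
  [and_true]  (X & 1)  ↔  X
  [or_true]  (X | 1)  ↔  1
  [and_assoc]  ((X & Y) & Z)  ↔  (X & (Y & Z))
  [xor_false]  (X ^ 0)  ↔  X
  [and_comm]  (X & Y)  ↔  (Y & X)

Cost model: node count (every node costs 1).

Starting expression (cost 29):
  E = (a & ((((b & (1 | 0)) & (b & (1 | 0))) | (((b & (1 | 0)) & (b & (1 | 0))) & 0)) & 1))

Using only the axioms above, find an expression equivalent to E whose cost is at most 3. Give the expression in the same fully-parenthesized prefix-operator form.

(a & b)   [cost 3]

step 1: absorb_or (→) rewrites (((b & (1 | 0)) & (b & (1 | 0))) | (((b & (1 | 0)) & (b & (1 | 0))) & 0)) into ((b & (1 | 0)) & (b & (1 | 0))), now (a & (((b & (1 | 0)) & (b & (1 | 0))) & 1))
step 2: and_true (→) rewrites (((b & (1 | 0)) & (b & (1 | 0))) & 1) into ((b & (1 | 0)) & (b & (1 | 0))), now (a & ((b & (1 | 0)) & (b & (1 | 0))))
step 3: and_idem (→) rewrites ((b & (1 | 0)) & (b & (1 | 0))) into (b & (1 | 0)), now (a & (b & (1 | 0)))
step 4: or_false (→) rewrites (1 | 0) into 1, now (a & (b & 1))
step 5: and_true (→) rewrites (b & 1) into b, reaching cost 3 (bound 3)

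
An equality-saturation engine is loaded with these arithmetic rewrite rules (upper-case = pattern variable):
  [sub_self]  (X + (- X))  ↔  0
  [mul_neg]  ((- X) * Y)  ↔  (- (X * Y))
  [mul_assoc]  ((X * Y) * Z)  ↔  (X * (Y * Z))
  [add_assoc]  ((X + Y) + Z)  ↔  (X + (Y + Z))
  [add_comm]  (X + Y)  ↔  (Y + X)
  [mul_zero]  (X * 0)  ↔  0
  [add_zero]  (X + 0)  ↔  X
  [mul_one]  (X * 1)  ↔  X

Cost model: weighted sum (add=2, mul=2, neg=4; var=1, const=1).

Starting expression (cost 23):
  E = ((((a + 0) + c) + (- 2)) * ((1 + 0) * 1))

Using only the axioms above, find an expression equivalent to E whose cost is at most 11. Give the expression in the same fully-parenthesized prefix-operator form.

((a + c) + (- 2))   [cost 11]

1. [add_zero →] (a + 0)  →  a;  E = (((a + c) + (- 2)) * ((1 + 0) * 1))
2. [add_zero →] (1 + 0)  →  1;  E = (((a + c) + (- 2)) * (1 * 1))
3. [mul_one →] (1 * 1)  →  1;  E = (((a + c) + (- 2)) * 1)
4. [mul_one →] (((a + c) + (- 2)) * 1)  →  ((a + c) + (- 2));  cost 11 ≤ 11, done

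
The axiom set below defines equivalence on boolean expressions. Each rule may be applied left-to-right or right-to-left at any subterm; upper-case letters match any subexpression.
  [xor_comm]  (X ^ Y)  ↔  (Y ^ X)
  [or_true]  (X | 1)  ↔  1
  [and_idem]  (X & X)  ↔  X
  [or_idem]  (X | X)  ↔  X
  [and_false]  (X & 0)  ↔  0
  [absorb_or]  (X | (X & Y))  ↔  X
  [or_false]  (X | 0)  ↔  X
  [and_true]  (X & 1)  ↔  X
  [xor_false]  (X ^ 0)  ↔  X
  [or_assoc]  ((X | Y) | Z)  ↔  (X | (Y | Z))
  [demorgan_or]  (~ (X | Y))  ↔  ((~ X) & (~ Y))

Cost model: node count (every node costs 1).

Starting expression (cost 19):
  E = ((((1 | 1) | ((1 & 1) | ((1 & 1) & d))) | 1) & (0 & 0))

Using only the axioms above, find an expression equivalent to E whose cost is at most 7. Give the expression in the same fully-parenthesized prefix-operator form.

step 1: absorb_or (→) rewrites ((1 & 1) | ((1 & 1) & d)) into (1 & 1), now ((((1 | 1) | (1 & 1)) | 1) & (0 & 0))
step 2: or_idem (→) rewrites (1 | 1) into 1, now (((1 | (1 & 1)) | 1) & (0 & 0))
step 3: absorb_or (→) rewrites (1 | (1 & 1)) into 1, reaching cost 7 (bound 7)

((1 | 1) & (0 & 0))   [cost 7]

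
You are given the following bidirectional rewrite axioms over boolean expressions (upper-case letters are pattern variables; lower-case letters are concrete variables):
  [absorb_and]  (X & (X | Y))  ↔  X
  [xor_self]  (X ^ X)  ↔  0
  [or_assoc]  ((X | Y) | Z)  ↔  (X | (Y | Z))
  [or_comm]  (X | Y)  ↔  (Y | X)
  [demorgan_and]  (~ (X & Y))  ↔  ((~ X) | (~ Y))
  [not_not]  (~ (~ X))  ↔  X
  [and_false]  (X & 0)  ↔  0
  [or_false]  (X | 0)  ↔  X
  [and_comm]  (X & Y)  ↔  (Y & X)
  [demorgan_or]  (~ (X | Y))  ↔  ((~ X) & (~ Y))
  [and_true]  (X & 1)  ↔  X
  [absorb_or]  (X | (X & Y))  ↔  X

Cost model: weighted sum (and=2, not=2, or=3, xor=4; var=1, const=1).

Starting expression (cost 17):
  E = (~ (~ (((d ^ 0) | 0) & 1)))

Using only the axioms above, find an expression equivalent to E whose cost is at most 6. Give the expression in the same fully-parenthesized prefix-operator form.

(d ^ 0)   [cost 6]

(1) (~ (~ (((d ^ 0) | 0) & 1)))  =[not_not →]=  (((d ^ 0) | 0) & 1)
(2) ((d ^ 0) | 0)  =[or_false →]=  (d ^ 0)    ⊢ ((d ^ 0) & 1)
(3) ((d ^ 0) & 1)  =[and_true →]=  (d ^ 0)    ⊢ cost 6, within 6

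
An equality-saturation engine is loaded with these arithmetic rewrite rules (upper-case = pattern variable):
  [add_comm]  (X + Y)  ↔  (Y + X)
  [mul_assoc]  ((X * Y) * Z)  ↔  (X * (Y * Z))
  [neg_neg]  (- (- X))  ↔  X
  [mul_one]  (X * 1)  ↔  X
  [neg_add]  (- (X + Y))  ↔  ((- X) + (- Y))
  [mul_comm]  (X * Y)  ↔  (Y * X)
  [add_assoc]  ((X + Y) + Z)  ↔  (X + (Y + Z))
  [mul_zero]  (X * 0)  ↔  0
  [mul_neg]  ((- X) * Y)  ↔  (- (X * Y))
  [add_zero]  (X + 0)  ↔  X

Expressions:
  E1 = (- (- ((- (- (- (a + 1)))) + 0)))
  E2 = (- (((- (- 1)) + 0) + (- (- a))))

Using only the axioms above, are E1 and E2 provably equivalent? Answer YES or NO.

YES

1. [neg_neg →] (- (- (- (a + 1))))  →  (- (a + 1));  E1 = (- (- ((- (a + 1)) + 0)))
2. [add_zero →] ((- (a + 1)) + 0)  →  (- (a + 1));  E1 = (- (- (- (a + 1))))
3. [neg_neg →] (- (- (a + 1)))  →  (a + 1);  E1 = (- (a + 1))
4. [add_comm →] (a + 1)  →  (1 + a);  E1 = (- (1 + a))
5. [neg_neg ←] 1  →  (- (- 1));  E1 = (- ((- (- 1)) + a))
6. [neg_neg ←] a  →  (- (- a));  E1 = (- ((- (- 1)) + (- (- a))))
7. [add_zero ←] (- (- 1))  →  ((- (- 1)) + 0);  this is E2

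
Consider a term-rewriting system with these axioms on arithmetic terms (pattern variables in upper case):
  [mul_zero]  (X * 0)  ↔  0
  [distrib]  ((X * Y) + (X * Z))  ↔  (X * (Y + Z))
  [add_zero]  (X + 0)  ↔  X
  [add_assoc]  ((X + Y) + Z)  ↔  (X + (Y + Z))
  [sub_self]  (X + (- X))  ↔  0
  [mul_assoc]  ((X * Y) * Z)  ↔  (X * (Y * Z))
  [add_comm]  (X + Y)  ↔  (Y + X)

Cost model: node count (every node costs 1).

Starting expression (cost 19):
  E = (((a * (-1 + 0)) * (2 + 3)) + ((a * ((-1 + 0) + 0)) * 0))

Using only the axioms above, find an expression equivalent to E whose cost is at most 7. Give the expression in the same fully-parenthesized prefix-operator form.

(1) ((-1 + 0) + 0)  =[add_zero →]=  (-1 + 0)    ⊢ (((a * (-1 + 0)) * (2 + 3)) + ((a * (-1 + 0)) * 0))
(2) (((a * (-1 + 0)) * (2 + 3)) + ((a * (-1 + 0)) * 0))  =[distrib →]=  ((a * (-1 + 0)) * ((2 + 3) + 0))
(3) (-1 + 0)  =[add_zero →]=  -1    ⊢ ((a * -1) * ((2 + 3) + 0))
(4) ((2 + 3) + 0)  =[add_zero →]=  (2 + 3)    ⊢ cost 7, within 7

((a * -1) * (2 + 3))   [cost 7]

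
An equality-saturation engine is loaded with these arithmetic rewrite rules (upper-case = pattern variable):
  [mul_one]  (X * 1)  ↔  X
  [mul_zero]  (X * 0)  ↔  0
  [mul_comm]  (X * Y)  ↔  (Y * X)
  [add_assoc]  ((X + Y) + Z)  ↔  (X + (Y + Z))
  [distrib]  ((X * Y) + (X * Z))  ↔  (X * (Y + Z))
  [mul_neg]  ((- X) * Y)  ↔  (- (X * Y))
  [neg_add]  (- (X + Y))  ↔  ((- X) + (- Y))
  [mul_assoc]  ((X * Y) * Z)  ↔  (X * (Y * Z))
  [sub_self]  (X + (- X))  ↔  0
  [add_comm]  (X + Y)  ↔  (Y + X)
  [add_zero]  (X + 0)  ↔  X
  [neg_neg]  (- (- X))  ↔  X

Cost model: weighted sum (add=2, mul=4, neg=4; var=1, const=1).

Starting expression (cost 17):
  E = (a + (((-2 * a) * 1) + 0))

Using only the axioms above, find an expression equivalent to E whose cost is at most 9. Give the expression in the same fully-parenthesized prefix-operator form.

step 1: add_zero (→) rewrites (((-2 * a) * 1) + 0) into ((-2 * a) * 1), now (a + ((-2 * a) * 1))
step 2: mul_one (→) rewrites ((-2 * a) * 1) into (-2 * a), reaching cost 9 (bound 9)

(a + (-2 * a))   [cost 9]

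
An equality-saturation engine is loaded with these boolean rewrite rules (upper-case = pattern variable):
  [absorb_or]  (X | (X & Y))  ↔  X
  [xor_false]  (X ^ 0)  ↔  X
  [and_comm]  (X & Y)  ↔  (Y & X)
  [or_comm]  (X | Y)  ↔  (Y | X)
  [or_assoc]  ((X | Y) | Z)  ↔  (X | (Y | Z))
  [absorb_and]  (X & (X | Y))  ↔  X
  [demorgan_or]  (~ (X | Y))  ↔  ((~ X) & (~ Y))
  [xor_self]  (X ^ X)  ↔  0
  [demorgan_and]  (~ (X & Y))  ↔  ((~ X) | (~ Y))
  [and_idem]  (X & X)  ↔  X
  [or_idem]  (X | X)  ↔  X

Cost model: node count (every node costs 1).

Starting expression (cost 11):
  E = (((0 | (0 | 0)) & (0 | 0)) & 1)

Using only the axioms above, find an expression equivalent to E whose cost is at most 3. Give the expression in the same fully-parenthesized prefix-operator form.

(0 & 1)   [cost 3]

1. [or_idem →] (0 | 0)  →  0;  E = (((0 | 0) & (0 | 0)) & 1)
2. [and_idem →] ((0 | 0) & (0 | 0))  →  (0 | 0);  E = ((0 | 0) & 1)
3. [or_idem →] (0 | 0)  →  0;  cost 3 ≤ 3, done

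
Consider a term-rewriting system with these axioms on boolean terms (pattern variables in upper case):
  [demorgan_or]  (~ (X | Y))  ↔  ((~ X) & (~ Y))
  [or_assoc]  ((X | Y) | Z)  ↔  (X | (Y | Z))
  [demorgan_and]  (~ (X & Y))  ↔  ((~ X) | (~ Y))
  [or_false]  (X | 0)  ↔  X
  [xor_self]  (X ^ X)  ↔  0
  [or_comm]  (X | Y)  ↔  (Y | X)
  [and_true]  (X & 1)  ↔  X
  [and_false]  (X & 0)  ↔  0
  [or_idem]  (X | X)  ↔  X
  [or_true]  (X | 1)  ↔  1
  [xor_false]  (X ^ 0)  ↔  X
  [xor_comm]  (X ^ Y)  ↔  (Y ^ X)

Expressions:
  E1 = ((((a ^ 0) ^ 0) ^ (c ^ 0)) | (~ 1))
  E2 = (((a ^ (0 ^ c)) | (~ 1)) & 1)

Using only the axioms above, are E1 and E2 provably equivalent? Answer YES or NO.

(1) (c ^ 0)  =[xor_false →]=  c    ⊢ ((((a ^ 0) ^ 0) ^ c) | (~ 1))
(2) (a ^ 0)  =[xor_false →]=  a    ⊢ (((a ^ 0) ^ c) | (~ 1))
(3) (a ^ 0)  =[xor_false →]=  a    ⊢ ((a ^ c) | (~ 1))
(4) c  =[xor_false ←]=  (c ^ 0)    ⊢ ((a ^ (c ^ 0)) | (~ 1))
(5) ((a ^ (c ^ 0)) | (~ 1))  =[and_true ←]=  (((a ^ (c ^ 0)) | (~ 1)) & 1)
(6) (c ^ 0)  =[xor_comm →]=  (0 ^ c)    ⊢ E2

YES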